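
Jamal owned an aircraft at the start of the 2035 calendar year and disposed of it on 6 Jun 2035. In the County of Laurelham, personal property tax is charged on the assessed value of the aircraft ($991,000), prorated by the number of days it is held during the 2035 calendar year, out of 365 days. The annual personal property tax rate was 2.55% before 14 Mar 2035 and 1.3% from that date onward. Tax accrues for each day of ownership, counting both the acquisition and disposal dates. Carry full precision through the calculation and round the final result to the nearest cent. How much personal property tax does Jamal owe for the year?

$7,985.02

1 Jan – 13 Mar 2035: 72 days at 2.55% → $991,000 × 2.55% × 72/365 = $4,984.8658
14 Mar – 6 Jun 2035: 85 days at 1.3% → $991,000 × 1.3% × 85/365 = $3,000.1507
Total = $7,985.0164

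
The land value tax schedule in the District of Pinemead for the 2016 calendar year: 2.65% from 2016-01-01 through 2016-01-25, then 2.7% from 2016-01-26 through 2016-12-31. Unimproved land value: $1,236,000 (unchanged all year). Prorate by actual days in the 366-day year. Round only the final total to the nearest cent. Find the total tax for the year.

$33,329.79

2016-01-01 to 2016-01-25: 25 days at 2.65% → $1,236,000 × 2.65% × 25/366 = $2,237.2951
2016-01-26 to 2016-12-31: 341 days at 2.7% → $1,236,000 × 2.7% × 341/366 = $31,092.4918
Total = $33,329.7869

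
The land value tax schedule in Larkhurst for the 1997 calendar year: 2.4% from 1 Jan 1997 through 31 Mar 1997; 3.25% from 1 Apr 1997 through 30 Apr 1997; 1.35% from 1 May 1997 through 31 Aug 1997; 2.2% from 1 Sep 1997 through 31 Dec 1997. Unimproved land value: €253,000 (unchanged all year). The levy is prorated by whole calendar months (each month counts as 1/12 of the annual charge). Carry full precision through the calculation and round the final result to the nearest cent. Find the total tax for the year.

€5,197.04

1 Jan – 31 Mar 1997: 3 months at 2.4% → €253,000 × 2.4% × 3/12 = €1,518.0000
1 Apr – 30 Apr 1997: 1 month at 3.25% → €253,000 × 3.25% × 1/12 = €685.2083
1 May – 31 Aug 1997: 4 months at 1.35% → €253,000 × 1.35% × 4/12 = €1,138.5000
1 Sep – 31 Dec 1997: 4 months at 2.2% → €253,000 × 2.2% × 4/12 = €1,855.3333
Total = €5,197.0417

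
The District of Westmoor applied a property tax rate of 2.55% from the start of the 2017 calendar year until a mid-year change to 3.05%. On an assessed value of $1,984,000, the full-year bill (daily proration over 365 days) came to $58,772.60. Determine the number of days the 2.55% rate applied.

64 days

Let d = days at the first rate; then 365 − d days at the second rate.
$1,984,000 × [2.55%·d + 3.05%·(365−d)] / 365 = $58,772.60
Solving gives d = 64, so the new rate took effect on 6 March 2017.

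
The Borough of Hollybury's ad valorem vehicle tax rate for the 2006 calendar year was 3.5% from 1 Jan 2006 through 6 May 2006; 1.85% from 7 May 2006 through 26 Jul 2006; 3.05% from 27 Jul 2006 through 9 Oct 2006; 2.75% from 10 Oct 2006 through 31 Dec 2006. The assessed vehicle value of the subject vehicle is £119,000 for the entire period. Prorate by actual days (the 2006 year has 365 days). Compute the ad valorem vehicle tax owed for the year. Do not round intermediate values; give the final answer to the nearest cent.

1 Jan – 6 May 2006: 126 days at 3.5% → £119,000 × 3.5% × 126/365 = £1,437.7808
7 May – 26 Jul 2006: 81 days at 1.85% → £119,000 × 1.85% × 81/365 = £488.5521
27 Jul – 9 Oct 2006: 75 days at 3.05% → £119,000 × 3.05% × 75/365 = £745.7877
10 Oct – 31 Dec 2006: 83 days at 2.75% → £119,000 × 2.75% × 83/365 = £744.1575
Total = £3,416.2781

£3,416.28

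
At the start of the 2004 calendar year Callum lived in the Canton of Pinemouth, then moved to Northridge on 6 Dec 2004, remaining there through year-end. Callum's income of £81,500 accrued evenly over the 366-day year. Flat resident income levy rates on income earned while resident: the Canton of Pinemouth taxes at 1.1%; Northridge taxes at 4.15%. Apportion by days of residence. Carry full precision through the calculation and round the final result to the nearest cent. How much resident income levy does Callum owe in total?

£1,073.08

The Canton of Pinemouth, 1 Jan – 5 Dec 2004: 340 days → £81,500 × 1.1% × 340/366 = £832.8142
Northridge, 6 Dec – 31 Dec 2004: 26 days → £81,500 × 4.15% × 26/366 = £240.2691
Total = £1,073.0833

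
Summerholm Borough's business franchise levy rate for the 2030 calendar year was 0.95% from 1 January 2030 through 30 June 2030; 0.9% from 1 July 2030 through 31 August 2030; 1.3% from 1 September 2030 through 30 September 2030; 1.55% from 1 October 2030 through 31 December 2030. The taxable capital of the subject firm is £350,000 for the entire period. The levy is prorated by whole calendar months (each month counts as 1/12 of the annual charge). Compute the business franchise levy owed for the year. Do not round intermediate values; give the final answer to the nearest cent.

1 January – 30 June 2030: 6 months at 0.95% → £350,000 × 0.95% × 6/12 = £1,662.5000
1 July – 31 August 2030: 2 months at 0.9% → £350,000 × 0.9% × 2/12 = £525.0000
1 September – 30 September 2030: 1 month at 1.3% → £350,000 × 1.3% × 1/12 = £379.1667
1 October – 31 December 2030: 3 months at 1.55% → £350,000 × 1.55% × 3/12 = £1,356.2500
Total = £3,922.9167

£3,922.92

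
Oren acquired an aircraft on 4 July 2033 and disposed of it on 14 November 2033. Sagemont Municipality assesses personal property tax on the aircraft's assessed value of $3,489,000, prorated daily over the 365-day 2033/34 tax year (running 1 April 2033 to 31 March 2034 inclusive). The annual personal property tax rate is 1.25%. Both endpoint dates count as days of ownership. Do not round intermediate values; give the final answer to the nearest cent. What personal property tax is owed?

$16,011.16

Days held (4 July – 14 November 2033): 134 out of 365
Tax = $3,489,000 × 1.25% × 134/365 = $16,011.1644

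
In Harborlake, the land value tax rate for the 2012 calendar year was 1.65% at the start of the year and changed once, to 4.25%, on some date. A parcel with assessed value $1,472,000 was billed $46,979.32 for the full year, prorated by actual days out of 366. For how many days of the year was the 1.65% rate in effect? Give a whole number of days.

Let d = days at the first rate; then 366 − d days at the second rate.
$1,472,000 × [1.65%·d + 4.25%·(366−d)] / 366 = $46,979.32
Solving gives d = 149, so the new rate took effect on 29 May 2012.

149 days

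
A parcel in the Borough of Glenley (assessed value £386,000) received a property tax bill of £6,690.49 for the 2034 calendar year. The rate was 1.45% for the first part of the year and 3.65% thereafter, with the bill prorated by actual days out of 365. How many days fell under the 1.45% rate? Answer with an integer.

Let d = days at the first rate; then 365 − d days at the second rate.
£386,000 × [1.45%·d + 3.65%·(365−d)] / 365 = £6,690.49
Solving gives d = 318, so the new rate took effect on 15 November 2034.

318 days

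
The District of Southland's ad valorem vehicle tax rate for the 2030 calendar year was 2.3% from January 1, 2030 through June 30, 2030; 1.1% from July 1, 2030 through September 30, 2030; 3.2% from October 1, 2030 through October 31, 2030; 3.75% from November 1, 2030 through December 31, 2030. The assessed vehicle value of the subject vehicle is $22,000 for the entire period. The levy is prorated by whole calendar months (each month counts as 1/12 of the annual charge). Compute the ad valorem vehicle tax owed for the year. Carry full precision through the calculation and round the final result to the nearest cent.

$509.67

January 1 – June 30, 2030: 6 months at 2.3% → $22,000 × 2.3% × 6/12 = $253.0000
July 1 – September 30, 2030: 3 months at 1.1% → $22,000 × 1.1% × 3/12 = $60.5000
October 1 – October 31, 2030: 1 month at 3.2% → $22,000 × 3.2% × 1/12 = $58.6667
November 1 – December 31, 2030: 2 months at 3.75% → $22,000 × 3.75% × 2/12 = $137.5000
Total = $509.6667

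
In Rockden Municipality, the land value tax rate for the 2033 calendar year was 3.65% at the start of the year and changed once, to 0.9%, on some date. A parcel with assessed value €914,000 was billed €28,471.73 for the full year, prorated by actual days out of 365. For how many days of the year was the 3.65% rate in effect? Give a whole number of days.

Let d = days at the first rate; then 365 − d days at the second rate.
€914,000 × [3.65%·d + 0.9%·(365−d)] / 365 = €28,471.73
Solving gives d = 294, so the new rate took effect on 22 Oct 2033.

294 days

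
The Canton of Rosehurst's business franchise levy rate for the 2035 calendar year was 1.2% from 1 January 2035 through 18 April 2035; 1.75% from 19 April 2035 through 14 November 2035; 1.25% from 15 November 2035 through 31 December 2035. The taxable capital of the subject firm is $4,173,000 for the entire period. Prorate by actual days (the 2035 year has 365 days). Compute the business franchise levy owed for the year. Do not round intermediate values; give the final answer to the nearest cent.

$63,549.65

1 January – 18 April 2035: 108 days at 1.2% → $4,173,000 × 1.2% × 108/365 = $14,817.0082
19 April – 14 November 2035: 210 days at 1.75% → $4,173,000 × 1.75% × 210/365 = $42,015.8219
15 November – 31 December 2035: 47 days at 1.25% → $4,173,000 × 1.25% × 47/365 = $6,716.8151
Total = $63,549.6452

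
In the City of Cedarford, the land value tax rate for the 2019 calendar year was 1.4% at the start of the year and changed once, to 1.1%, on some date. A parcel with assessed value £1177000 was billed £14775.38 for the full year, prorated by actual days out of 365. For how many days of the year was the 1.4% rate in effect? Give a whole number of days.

189 days

Let d = days at the first rate; then 365 − d days at the second rate.
£1177000 × [1.4%·d + 1.1%·(365−d)] / 365 = £14775.38
Solving gives d = 189, so the new rate took effect on 9 July 2019.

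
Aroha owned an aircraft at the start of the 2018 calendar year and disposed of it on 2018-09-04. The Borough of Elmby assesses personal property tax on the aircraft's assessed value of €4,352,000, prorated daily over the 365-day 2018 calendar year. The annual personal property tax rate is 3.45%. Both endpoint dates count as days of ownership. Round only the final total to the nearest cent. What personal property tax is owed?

€101,604.30

Days held (2018-01-01 to 2018-09-04): 247 out of 365
Tax = €4,352,000 × 3.45% × 247/365 = €101,604.2959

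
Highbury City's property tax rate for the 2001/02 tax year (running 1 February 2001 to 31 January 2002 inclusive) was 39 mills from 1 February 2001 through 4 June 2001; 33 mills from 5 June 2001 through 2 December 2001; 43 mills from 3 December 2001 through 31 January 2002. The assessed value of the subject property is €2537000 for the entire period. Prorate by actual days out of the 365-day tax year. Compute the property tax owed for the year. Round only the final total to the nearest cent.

1 February – 4 June 2001: 124 days at 39 mills → €2537000 × 3.9% × 124/365 = €33613.5123
5 June – 2 December 2001: 181 days at 33 mills → €2537000 × 3.3% × 181/365 = €41516.4411
3 December 2001 – 31 January 2002: 60 days at 43 mills → €2537000 × 4.3% × 60/365 = €17932.7671
Total = €93062.7205

€93062.72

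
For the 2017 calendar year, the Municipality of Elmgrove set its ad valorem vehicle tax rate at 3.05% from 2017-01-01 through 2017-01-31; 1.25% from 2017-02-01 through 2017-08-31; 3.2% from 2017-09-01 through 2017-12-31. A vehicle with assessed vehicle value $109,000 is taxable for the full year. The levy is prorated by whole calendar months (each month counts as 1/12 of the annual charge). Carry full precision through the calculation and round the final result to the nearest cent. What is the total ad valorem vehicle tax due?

2017-01-01 to 2017-01-31: 1 month at 3.05% → $109,000 × 3.05% × 1/12 = $277.0417
2017-02-01 to 2017-08-31: 7 months at 1.25% → $109,000 × 1.25% × 7/12 = $794.7917
2017-09-01 to 2017-12-31: 4 months at 3.2% → $109,000 × 3.2% × 4/12 = $1,162.6667
Total = $2,234.5000

$2,234.50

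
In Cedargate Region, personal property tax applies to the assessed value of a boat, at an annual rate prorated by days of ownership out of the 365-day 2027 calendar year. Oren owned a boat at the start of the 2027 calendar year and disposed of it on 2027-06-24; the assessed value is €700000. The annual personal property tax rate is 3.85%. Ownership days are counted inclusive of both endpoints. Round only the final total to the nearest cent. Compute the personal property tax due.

€12921.23

Days held (2027-01-01 to 2027-06-24): 175 out of 365
Tax = €700000 × 3.85% × 175/365 = €12921.2329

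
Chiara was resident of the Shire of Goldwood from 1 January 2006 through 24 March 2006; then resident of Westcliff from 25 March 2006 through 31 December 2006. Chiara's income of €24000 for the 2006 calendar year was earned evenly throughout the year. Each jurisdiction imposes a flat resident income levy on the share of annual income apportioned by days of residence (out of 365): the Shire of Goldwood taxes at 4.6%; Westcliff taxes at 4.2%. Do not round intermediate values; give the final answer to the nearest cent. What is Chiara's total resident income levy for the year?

€1029.83

The Shire of Goldwood, 1 January – 24 March 2006: 83 days → €24000 × 4.6% × 83/365 = €251.0466
Westcliff, 25 March – 31 December 2006: 282 days → €24000 × 4.2% × 282/365 = €778.7836
Total = €1029.8301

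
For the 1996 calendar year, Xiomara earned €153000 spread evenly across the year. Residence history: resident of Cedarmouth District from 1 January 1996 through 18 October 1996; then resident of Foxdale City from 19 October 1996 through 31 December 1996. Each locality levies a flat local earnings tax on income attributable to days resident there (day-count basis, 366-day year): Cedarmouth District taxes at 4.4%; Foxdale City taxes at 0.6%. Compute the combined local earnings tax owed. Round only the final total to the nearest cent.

Cedarmouth District, 1 January – 18 October 1996: 292 days → €153000 × 4.4% × 292/366 = €5370.8852
Foxdale City, 19 October – 31 December 1996: 74 days → €153000 × 0.6% × 74/366 = €185.6066
Total = €5556.4918

€5556.49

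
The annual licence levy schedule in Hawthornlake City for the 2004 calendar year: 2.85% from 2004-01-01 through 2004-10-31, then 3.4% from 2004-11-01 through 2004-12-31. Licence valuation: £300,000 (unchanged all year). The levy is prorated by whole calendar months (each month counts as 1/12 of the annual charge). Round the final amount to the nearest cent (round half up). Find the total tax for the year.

2004-01-01 to 2004-10-31: 10 months at 2.85% → £300,000 × 2.85% × 10/12 = £7,125.0000
2004-11-01 to 2004-12-31: 2 months at 3.4% → £300,000 × 3.4% × 2/12 = £1,700.0000
Total = £8,825.0000

£8,825.00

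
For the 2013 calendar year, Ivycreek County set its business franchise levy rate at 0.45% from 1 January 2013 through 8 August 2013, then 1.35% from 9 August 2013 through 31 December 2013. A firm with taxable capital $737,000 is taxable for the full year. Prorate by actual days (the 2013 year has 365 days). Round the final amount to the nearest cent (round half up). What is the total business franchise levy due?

$5,951.53

1 January – 8 August 2013: 220 days at 0.45% → $737,000 × 0.45% × 220/365 = $1,998.9863
9 August – 31 December 2013: 145 days at 1.35% → $737,000 × 1.35% × 145/365 = $3,952.5411
Total = $5,951.5274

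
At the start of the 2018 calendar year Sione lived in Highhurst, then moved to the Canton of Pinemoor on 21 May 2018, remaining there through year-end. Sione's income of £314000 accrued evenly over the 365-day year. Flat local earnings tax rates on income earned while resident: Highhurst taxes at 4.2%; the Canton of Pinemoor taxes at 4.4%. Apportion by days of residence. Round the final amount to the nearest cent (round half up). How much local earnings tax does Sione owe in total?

£13575.12

Highhurst, 1 Jan – 20 May 2018: 140 days → £314000 × 4.2% × 140/365 = £5058.4110
The Canton of Pinemoor, 21 May – 31 Dec 2018: 225 days → £314000 × 4.4% × 225/365 = £8516.7123
Total = £13575.1233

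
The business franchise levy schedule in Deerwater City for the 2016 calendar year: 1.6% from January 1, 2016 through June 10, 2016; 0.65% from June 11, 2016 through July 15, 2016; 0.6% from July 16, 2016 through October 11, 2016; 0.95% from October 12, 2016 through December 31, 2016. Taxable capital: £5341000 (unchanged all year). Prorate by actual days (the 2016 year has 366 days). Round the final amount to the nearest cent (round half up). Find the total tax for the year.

£60078.95

January 1 – June 10, 2016: 162 days at 1.6% → £5341000 × 1.6% × 162/366 = £37824.7869
June 11 – July 15, 2016: 35 days at 0.65% → £5341000 × 0.65% × 35/366 = £3319.8839
July 16 – October 11, 2016: 88 days at 0.6% → £5341000 × 0.6% × 88/366 = £7705.0492
October 12 – December 31, 2016: 81 days at 0.95% → £5341000 × 0.95% × 81/366 = £11229.2336
Total = £60078.9536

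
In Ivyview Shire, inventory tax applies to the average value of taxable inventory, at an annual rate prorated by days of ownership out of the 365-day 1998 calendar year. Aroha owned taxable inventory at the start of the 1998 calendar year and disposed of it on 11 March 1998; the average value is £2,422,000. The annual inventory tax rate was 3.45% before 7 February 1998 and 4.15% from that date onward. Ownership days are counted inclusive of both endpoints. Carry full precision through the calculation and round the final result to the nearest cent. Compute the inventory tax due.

1 January – 6 February 1998: 37 days at 3.45% → £2,422,000 × 3.45% × 37/365 = £8,470.3644
7 February – 11 March 1998: 33 days at 4.15% → £2,422,000 × 4.15% × 33/365 = £9,087.4767
Total = £17,557.8411

£17,557.84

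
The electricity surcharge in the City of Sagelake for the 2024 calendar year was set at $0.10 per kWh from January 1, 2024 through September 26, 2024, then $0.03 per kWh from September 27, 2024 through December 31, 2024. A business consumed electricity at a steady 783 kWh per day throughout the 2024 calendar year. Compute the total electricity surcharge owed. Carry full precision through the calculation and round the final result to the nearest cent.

$23,396.04

January 1 – September 26, 2024: 270 days × 783 kWh/day = 211,410 kWh at $0.10/kWh → $21,141.00
September 27 – December 31, 2024: 96 days × 783 kWh/day = 75,168 kWh at $0.03/kWh → $2,255.04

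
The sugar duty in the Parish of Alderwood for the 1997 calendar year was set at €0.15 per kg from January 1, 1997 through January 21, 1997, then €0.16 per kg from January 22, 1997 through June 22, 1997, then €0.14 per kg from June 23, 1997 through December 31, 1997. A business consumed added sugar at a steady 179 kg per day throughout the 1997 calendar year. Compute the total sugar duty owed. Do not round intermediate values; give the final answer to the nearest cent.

January 1 – January 21, 1997: 21 days × 179 kg/day = 3,759 kg at €0.15/kg → €563.85
January 22 – June 22, 1997: 152 days × 179 kg/day = 27,208 kg at €0.16/kg → €4,353.28
June 23 – December 31, 1997: 192 days × 179 kg/day = 34,368 kg at €0.14/kg → €4,811.52

€9,728.65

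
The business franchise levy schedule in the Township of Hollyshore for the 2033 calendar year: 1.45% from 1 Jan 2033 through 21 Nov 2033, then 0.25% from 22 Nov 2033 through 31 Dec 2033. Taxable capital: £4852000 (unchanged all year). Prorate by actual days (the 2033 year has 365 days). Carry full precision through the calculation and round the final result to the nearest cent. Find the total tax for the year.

1 Jan – 21 Nov 2033: 325 days at 1.45% → £4852000 × 1.45% × 325/365 = £62643.9726
22 Nov – 31 Dec 2033: 40 days at 0.25% → £4852000 × 0.25% × 40/365 = £1329.3151
Total = £63973.2877

£63973.29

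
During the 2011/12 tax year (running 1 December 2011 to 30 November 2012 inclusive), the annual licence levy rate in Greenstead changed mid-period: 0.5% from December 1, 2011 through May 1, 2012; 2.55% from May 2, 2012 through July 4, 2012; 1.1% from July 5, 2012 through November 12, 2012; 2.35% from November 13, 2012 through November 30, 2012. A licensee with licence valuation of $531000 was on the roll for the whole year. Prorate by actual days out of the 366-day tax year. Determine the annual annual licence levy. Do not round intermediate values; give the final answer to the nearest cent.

December 1, 2011 – May 1, 2012: 153 days at 0.5% → $531000 × 0.5% × 153/366 = $1109.8770
May 2 – July 4, 2012: 64 days at 2.55% → $531000 × 2.55% × 64/366 = $2367.7377
July 5 – November 12, 2012: 131 days at 1.1% → $531000 × 1.1% × 131/366 = $2090.6311
November 13 – November 30, 2012: 18 days at 2.35% → $531000 × 2.35% × 18/366 = $613.6967
Total = $6181.9426

$6181.94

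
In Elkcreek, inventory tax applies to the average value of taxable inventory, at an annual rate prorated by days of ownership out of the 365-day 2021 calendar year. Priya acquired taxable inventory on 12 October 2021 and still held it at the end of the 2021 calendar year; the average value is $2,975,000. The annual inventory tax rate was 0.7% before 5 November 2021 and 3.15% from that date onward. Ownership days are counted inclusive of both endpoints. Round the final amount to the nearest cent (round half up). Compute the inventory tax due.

12 October – 4 November 2021: 24 days at 0.7% → $2,975,000 × 0.7% × 24/365 = $1,369.3151
5 November – 31 December 2021: 57 days at 3.15% → $2,975,000 × 3.15% × 57/365 = $14,634.5548
Total = $16,003.8699

$16,003.87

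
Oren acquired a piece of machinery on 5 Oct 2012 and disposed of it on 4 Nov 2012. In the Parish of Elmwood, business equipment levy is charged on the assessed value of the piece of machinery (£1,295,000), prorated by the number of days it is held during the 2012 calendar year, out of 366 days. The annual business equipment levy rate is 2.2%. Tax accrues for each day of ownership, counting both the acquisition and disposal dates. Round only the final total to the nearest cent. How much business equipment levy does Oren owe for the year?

Days held (5 Oct – 4 Nov 2012): 31 out of 366
Tax = £1,295,000 × 2.2% × 31/366 = £2,413.0874

£2,413.09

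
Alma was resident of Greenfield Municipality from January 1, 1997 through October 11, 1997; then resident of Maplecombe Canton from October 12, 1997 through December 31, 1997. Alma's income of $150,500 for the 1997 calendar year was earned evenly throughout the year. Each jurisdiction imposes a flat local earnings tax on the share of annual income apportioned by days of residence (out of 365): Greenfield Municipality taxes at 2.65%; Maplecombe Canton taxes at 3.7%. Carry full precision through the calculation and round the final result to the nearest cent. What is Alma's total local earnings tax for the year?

Greenfield Municipality, January 1 – October 11, 1997: 284 days → $150,500 × 2.65% × 284/365 = $3,103.1863
Maplecombe Canton, October 12 – December 31, 1997: 81 days → $150,500 × 3.7% × 81/365 = $1,235.7493
Total = $4,338.9356

$4,338.94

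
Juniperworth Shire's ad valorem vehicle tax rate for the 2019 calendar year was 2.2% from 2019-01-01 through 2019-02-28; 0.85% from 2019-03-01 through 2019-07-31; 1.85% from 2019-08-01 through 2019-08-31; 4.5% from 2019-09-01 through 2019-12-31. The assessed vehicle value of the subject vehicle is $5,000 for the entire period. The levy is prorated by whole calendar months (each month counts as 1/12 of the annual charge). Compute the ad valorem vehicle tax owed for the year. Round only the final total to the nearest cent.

$118.75

2019-01-01 to 2019-02-28: 2 months at 2.2% → $5,000 × 2.2% × 2/12 = $18.3333
2019-03-01 to 2019-07-31: 5 months at 0.85% → $5,000 × 0.85% × 5/12 = $17.7083
2019-08-01 to 2019-08-31: 1 month at 1.85% → $5,000 × 1.85% × 1/12 = $7.7083
2019-09-01 to 2019-12-31: 4 months at 4.5% → $5,000 × 4.5% × 4/12 = $75.0000
Total = $118.7500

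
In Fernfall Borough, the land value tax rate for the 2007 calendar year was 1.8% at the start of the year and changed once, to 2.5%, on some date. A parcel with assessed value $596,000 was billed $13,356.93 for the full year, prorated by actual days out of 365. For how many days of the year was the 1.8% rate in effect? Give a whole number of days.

135 days

Let d = days at the first rate; then 365 − d days at the second rate.
$596,000 × [1.8%·d + 2.5%·(365−d)] / 365 = $13,356.93
Solving gives d = 135, so the new rate took effect on May 16, 2007.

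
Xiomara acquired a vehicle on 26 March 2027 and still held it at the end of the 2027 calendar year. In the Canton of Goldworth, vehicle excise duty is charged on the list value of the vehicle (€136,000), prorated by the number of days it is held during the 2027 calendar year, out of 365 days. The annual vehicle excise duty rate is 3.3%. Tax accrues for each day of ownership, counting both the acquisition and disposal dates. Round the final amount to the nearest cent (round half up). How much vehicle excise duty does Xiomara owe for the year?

€3,455.15

Days held (26 March – 31 December 2027): 281 out of 365
Tax = €136,000 × 3.3% × 281/365 = €3,455.1452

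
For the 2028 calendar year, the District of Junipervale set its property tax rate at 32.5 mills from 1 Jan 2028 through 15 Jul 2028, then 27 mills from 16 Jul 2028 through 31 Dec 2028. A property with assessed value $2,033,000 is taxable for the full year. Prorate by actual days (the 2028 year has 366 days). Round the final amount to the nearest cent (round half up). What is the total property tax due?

$60,909.46

1 Jan – 15 Jul 2028: 197 days at 32.5 mills → $2,033,000 × 3.25% × 197/366 = $35,563.6134
16 Jul – 31 Dec 2028: 169 days at 27 mills → $2,033,000 × 2.7% × 169/366 = $25,345.8443
Total = $60,909.4577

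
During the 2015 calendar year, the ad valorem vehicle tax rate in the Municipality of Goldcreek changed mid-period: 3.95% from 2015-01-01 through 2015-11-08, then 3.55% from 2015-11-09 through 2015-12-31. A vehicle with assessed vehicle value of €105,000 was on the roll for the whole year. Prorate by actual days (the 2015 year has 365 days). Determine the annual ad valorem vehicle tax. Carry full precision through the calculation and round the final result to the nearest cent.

€4,086.51

2015-01-01 to 2015-11-08: 312 days at 3.95% → €105,000 × 3.95% × 312/365 = €3,545.2603
2015-11-09 to 2015-12-31: 53 days at 3.55% → €105,000 × 3.55% × 53/365 = €541.2534
Total = €4,086.5137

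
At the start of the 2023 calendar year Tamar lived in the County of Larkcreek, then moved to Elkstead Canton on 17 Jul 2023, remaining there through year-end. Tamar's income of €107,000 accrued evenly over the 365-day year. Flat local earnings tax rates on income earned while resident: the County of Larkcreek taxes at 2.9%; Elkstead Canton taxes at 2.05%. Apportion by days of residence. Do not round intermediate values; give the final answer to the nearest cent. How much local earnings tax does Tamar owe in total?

€2,684.38

The County of Larkcreek, 1 Jan – 16 Jul 2023: 197 days → €107,000 × 2.9% × 197/365 = €1,674.7699
Elkstead Canton, 17 Jul – 31 Dec 2023: 168 days → €107,000 × 2.05% × 168/365 = €1,009.6110
Total = €2,684.3808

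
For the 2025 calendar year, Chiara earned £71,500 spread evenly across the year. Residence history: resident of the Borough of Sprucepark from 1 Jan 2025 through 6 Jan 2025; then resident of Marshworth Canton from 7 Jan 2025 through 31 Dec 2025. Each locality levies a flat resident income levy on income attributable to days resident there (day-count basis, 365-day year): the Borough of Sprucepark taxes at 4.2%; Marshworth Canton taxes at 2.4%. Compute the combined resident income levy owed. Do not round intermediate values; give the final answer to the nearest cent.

£1,737.16

The Borough of Sprucepark, 1 Jan – 6 Jan 2025: 6 days → £71,500 × 4.2% × 6/365 = £49.3644
Marshworth Canton, 7 Jan – 31 Dec 2025: 359 days → £71,500 × 2.4% × 359/365 = £1,687.7918
Total = £1,737.1562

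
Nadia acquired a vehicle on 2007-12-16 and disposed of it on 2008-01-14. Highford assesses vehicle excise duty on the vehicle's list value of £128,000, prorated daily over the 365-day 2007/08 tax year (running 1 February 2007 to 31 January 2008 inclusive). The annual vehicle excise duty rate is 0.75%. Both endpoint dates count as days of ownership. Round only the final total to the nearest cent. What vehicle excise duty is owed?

Days held (2007-12-16 to 2008-01-14): 30 out of 365
Tax = £128,000 × 0.75% × 30/365 = £78.9041

£78.90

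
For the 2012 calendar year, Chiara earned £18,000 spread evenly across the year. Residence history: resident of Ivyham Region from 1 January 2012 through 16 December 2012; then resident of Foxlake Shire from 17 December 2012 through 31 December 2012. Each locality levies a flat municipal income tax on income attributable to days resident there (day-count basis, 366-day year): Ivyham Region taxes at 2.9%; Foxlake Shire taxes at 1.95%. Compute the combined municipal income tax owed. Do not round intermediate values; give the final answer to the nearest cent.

Ivyham Region, 1 January – 16 December 2012: 351 days → £18,000 × 2.9% × 351/366 = £500.6066
Foxlake Shire, 17 December – 31 December 2012: 15 days → £18,000 × 1.95% × 15/366 = £14.3852
Total = £514.9918

£514.99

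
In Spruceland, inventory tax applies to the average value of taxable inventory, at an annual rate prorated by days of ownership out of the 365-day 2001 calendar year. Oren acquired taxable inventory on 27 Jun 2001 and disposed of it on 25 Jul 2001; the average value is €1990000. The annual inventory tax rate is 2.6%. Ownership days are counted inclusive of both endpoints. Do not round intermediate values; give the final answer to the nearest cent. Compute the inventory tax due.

Days held (27 Jun – 25 Jul 2001): 29 out of 365
Tax = €1990000 × 2.6% × 29/365 = €4110.8493

€4110.85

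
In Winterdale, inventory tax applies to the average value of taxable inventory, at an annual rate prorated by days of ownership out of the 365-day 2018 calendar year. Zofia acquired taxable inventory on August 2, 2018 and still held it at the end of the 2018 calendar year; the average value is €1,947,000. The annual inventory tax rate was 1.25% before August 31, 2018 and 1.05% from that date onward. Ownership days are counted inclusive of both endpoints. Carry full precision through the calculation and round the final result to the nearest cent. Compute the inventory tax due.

€8,822.84

August 2 – August 30, 2018: 29 days at 1.25% → €1,947,000 × 1.25% × 29/365 = €1,933.6644
August 31 – December 31, 2018: 123 days at 1.05% → €1,947,000 × 1.05% × 123/365 = €6,889.1795
Total = €8,822.8438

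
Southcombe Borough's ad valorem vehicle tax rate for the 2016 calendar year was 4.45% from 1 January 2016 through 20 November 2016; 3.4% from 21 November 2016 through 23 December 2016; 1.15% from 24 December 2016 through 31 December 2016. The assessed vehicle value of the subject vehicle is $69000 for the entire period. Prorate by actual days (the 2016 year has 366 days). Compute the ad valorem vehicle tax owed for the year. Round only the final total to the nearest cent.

$2955.41

1 January – 20 November 2016: 325 days at 4.45% → $69000 × 4.45% × 325/366 = $2726.5369
21 November – 23 December 2016: 33 days at 3.4% → $69000 × 3.4% × 33/366 = $211.5246
24 December – 31 December 2016: 8 days at 1.15% → $69000 × 1.15% × 8/366 = $17.3443
Total = $2955.4057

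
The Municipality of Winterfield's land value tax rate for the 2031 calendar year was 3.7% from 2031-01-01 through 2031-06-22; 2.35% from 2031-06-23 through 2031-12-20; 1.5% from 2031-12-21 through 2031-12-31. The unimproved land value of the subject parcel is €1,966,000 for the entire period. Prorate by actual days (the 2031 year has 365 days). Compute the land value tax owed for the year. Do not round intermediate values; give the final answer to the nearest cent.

2031-01-01 to 2031-06-22: 173 days at 3.7% → €1,966,000 × 3.7% × 173/365 = €34,477.7151
2031-06-23 to 2031-12-20: 181 days at 2.35% → €1,966,000 × 2.35% × 181/365 = €22,910.6329
2031-12-21 to 2031-12-31: 11 days at 1.5% → €1,966,000 × 1.5% × 11/365 = €888.7397
Total = €58,277.0877

€58,277.09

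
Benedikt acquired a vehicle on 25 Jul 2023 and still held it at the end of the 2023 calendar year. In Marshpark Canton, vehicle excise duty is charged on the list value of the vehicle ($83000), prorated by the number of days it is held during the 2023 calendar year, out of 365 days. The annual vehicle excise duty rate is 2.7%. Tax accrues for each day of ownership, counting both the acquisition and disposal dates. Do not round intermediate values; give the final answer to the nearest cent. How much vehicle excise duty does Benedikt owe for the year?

$982.36

Days held (25 Jul – 31 Dec 2023): 160 out of 365
Tax = $83000 × 2.7% × 160/365 = $982.3562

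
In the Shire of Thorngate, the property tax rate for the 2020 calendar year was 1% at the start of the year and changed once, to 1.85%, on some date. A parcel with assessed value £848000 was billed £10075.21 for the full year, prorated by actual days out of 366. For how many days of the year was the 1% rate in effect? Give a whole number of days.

285 days

Let d = days at the first rate; then 366 − d days at the second rate.
£848000 × [1%·d + 1.85%·(366−d)] / 366 = £10075.21
Solving gives d = 285, so the new rate took effect on 12 October 2020.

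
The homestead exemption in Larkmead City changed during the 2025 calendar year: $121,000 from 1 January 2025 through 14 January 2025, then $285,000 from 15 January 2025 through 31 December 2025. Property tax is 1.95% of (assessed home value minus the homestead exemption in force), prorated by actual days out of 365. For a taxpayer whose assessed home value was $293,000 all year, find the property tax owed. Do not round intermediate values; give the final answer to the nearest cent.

1 January – 14 January 2025: 14 days, exemption $121,000 → ($293,000 − $121,000) × 1.95% × 14/365 = $128.6466
15 January – 31 December 2025: 351 days, exemption $285,000 → ($293,000 − $285,000) × 1.95% × 351/365 = $150.0164
Total = $278.6630

$278.66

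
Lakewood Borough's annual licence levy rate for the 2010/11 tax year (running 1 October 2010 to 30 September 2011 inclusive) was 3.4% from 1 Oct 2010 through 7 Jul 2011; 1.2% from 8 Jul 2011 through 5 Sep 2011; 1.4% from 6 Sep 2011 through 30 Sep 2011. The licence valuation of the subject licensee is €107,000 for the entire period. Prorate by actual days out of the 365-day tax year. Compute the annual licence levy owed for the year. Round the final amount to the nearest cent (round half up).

1 Oct 2010 – 7 Jul 2011: 280 days at 3.4% → €107,000 × 3.4% × 280/365 = €2,790.7945
8 Jul – 5 Sep 2011: 60 days at 1.2% → €107,000 × 1.2% × 60/365 = €211.0685
6 Sep – 30 Sep 2011: 25 days at 1.4% → €107,000 × 1.4% × 25/365 = €102.6027
Total = €3,104.4658

€3,104.47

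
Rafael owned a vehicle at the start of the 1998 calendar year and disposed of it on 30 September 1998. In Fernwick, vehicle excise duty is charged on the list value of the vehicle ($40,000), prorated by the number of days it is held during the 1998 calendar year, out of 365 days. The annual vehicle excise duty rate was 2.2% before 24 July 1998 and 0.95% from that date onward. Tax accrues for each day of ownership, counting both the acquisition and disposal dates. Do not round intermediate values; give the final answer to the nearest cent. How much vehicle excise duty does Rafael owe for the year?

$563.67

1 January – 23 July 1998: 204 days at 2.2% → $40,000 × 2.2% × 204/365 = $491.8356
24 July – 30 September 1998: 69 days at 0.95% → $40,000 × 0.95% × 69/365 = $71.8356
Total = $563.6712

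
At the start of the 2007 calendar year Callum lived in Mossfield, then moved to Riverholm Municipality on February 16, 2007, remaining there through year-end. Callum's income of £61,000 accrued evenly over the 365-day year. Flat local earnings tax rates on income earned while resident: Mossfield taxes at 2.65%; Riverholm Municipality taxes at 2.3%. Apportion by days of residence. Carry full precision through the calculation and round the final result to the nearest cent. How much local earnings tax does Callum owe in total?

£1,429.91

Mossfield, January 1 – February 15, 2007: 46 days → £61,000 × 2.65% × 46/365 = £203.7233
Riverholm Municipality, February 16 – December 31, 2007: 319 days → £61,000 × 2.3% × 319/365 = £1,226.1836
Total = £1,429.9068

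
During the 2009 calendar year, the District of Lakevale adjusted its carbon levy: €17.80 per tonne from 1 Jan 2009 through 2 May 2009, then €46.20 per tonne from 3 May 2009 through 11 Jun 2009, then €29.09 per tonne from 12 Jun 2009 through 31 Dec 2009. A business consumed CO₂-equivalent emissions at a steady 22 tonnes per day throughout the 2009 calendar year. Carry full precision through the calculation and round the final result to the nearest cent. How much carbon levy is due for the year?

1 Jan – 2 May 2009: 122 days × 22 tonnes/day = 2,684 tonnes at €17.80/tonne → €47,775.20
3 May – 11 Jun 2009: 40 days × 22 tonnes/day = 880 tonnes at €46.20/tonne → €40,656.00
12 Jun – 31 Dec 2009: 203 days × 22 tonnes/day = 4,466 tonnes at €29.09/tonne → €129,915.94

€218,347.14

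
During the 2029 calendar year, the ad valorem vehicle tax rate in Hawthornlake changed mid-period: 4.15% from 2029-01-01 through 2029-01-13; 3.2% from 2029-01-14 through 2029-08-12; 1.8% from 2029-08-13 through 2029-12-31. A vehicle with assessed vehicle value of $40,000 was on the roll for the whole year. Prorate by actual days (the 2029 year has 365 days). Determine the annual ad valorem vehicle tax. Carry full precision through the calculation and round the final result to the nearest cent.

$1,077.21

2029-01-01 to 2029-01-13: 13 days at 4.15% → $40,000 × 4.15% × 13/365 = $59.1233
2029-01-14 to 2029-08-12: 211 days at 3.2% → $40,000 × 3.2% × 211/365 = $739.9452
2029-08-13 to 2029-12-31: 141 days at 1.8% → $40,000 × 1.8% × 141/365 = $278.1370
Total = $1,077.2055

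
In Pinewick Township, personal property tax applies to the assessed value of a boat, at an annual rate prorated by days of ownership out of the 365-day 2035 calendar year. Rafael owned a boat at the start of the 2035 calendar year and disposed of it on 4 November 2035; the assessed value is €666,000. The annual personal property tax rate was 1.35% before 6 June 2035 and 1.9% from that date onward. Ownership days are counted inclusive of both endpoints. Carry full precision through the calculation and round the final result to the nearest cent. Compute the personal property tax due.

1 January – 5 June 2035: 156 days at 1.35% → €666,000 × 1.35% × 156/365 = €3,842.7288
6 June – 4 November 2035: 152 days at 1.9% → €666,000 × 1.9% × 152/365 = €5,269.6110
Total = €9,112.3397

€9,112.34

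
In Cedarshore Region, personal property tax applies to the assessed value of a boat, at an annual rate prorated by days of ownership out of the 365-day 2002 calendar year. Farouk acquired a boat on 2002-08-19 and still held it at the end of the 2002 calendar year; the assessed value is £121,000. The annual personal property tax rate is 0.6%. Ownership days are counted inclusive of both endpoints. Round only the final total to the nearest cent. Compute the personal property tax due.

£268.52

Days held (2002-08-19 to 2002-12-31): 135 out of 365
Tax = £121,000 × 0.6% × 135/365 = £268.5205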